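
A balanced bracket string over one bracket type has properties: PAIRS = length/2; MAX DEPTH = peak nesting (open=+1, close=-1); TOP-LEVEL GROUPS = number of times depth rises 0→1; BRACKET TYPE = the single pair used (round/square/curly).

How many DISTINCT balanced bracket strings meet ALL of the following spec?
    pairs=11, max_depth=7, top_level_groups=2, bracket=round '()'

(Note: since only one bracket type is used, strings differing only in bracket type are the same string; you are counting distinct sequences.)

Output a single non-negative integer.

Spec: pairs=11 depth=7 groups=2
Count(depth <= 7) = 16528
Count(depth <= 6) = 15504
Count(depth == 7) = 16528 - 15504 = 1024

Answer: 1024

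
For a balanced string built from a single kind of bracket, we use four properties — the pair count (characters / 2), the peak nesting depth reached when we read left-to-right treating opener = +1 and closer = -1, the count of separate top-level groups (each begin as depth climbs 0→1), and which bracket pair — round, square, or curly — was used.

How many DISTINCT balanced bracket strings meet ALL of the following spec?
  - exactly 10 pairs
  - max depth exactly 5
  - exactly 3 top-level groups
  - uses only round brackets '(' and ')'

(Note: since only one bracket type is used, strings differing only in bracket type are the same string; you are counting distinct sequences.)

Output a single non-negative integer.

Answer: 741

Derivation:
Spec: pairs=10 depth=5 groups=3
Count(depth <= 5) = 3165
Count(depth <= 4) = 2424
Count(depth == 5) = 3165 - 2424 = 741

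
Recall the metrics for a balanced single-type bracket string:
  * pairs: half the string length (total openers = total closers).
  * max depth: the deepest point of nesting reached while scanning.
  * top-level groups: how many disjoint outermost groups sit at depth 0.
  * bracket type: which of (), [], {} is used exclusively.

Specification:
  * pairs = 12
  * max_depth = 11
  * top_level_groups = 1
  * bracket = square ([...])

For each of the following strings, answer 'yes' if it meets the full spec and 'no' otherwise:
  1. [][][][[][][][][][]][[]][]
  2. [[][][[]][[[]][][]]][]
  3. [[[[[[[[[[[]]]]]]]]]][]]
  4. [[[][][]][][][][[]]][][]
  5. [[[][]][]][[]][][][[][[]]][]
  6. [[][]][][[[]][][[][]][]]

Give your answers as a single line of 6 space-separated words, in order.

Answer: no no yes no no no

Derivation:
String 1 '[][][][[][][][][][]][[]][]': depth seq [1 0 1 0 1 0 1 2 1 2 1 2 1 2 1 2 1 2 1 0 1 2 1 0 1 0]
  -> pairs=13 depth=2 groups=6 -> no
String 2 '[[][][[]][[[]][][]]][]': depth seq [1 2 1 2 1 2 3 2 1 2 3 4 3 2 3 2 3 2 1 0 1 0]
  -> pairs=11 depth=4 groups=2 -> no
String 3 '[[[[[[[[[[[]]]]]]]]]][]]': depth seq [1 2 3 4 5 6 7 8 9 10 11 10 9 8 7 6 5 4 3 2 1 2 1 0]
  -> pairs=12 depth=11 groups=1 -> yes
String 4 '[[[][][]][][][][[]]][][]': depth seq [1 2 3 2 3 2 3 2 1 2 1 2 1 2 1 2 3 2 1 0 1 0 1 0]
  -> pairs=12 depth=3 groups=3 -> no
String 5 '[[[][]][]][[]][][][[][[]]][]': depth seq [1 2 3 2 3 2 1 2 1 0 1 2 1 0 1 0 1 0 1 2 1 2 3 2 1 0 1 0]
  -> pairs=14 depth=3 groups=6 -> no
String 6 '[[][]][][[[]][][[][]][]]': depth seq [1 2 1 2 1 0 1 0 1 2 3 2 1 2 1 2 3 2 3 2 1 2 1 0]
  -> pairs=12 depth=3 groups=3 -> no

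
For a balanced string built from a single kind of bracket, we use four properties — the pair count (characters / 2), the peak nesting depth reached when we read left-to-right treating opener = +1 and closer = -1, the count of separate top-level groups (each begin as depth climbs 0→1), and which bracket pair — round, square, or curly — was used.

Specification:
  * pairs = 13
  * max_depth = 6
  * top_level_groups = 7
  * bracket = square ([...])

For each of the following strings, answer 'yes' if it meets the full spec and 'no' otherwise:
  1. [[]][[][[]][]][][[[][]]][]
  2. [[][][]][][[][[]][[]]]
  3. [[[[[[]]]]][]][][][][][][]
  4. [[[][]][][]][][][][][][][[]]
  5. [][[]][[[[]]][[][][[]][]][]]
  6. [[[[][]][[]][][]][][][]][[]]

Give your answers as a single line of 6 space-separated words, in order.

String 1 '[[]][[][[]][]][][[[][]]][]': depth seq [1 2 1 0 1 2 1 2 3 2 1 2 1 0 1 0 1 2 3 2 3 2 1 0 1 0]
  -> pairs=13 depth=3 groups=5 -> no
String 2 '[[][][]][][[][[]][[]]]': depth seq [1 2 1 2 1 2 1 0 1 0 1 2 1 2 3 2 1 2 3 2 1 0]
  -> pairs=11 depth=3 groups=3 -> no
String 3 '[[[[[[]]]]][]][][][][][][]': depth seq [1 2 3 4 5 6 5 4 3 2 1 2 1 0 1 0 1 0 1 0 1 0 1 0 1 0]
  -> pairs=13 depth=6 groups=7 -> yes
String 4 '[[[][]][][]][][][][][][][[]]': depth seq [1 2 3 2 3 2 1 2 1 2 1 0 1 0 1 0 1 0 1 0 1 0 1 0 1 2 1 0]
  -> pairs=14 depth=3 groups=8 -> no
String 5 '[][[]][[[[]]][[][][[]][]][]]': depth seq [1 0 1 2 1 0 1 2 3 4 3 2 1 2 3 2 3 2 3 4 3 2 3 2 1 2 1 0]
  -> pairs=14 depth=4 groups=3 -> no
String 6 '[[[[][]][[]][][]][][][]][[]]': depth seq [1 2 3 4 3 4 3 2 3 4 3 2 3 2 3 2 1 2 1 2 1 2 1 0 1 2 1 0]
  -> pairs=14 depth=4 groups=2 -> no

Answer: no no yes no no no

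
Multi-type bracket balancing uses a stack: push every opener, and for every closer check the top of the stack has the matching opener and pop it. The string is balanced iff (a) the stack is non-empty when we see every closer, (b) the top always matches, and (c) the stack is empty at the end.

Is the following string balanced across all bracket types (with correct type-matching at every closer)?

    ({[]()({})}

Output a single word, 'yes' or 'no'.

pos 0: push '('; stack = (
pos 1: push '{'; stack = ({
pos 2: push '['; stack = ({[
pos 3: ']' matches '['; pop; stack = ({
pos 4: push '('; stack = ({(
pos 5: ')' matches '('; pop; stack = ({
pos 6: push '('; stack = ({(
pos 7: push '{'; stack = ({({
pos 8: '}' matches '{'; pop; stack = ({(
pos 9: ')' matches '('; pop; stack = ({
pos 10: '}' matches '{'; pop; stack = (
end: stack still non-empty (() → INVALID
Verdict: unclosed openers at end: ( → no

Answer: no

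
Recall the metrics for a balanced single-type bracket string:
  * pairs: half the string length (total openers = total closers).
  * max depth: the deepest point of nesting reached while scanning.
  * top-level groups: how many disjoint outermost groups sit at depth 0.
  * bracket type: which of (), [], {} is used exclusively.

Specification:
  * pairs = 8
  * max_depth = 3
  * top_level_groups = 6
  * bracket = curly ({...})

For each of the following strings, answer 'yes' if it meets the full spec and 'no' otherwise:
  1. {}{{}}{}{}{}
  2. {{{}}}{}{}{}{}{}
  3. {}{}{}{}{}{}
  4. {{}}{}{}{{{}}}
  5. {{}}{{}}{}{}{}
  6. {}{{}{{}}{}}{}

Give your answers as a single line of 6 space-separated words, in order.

Answer: no yes no no no no

Derivation:
String 1 '{}{{}}{}{}{}': depth seq [1 0 1 2 1 0 1 0 1 0 1 0]
  -> pairs=6 depth=2 groups=5 -> no
String 2 '{{{}}}{}{}{}{}{}': depth seq [1 2 3 2 1 0 1 0 1 0 1 0 1 0 1 0]
  -> pairs=8 depth=3 groups=6 -> yes
String 3 '{}{}{}{}{}{}': depth seq [1 0 1 0 1 0 1 0 1 0 1 0]
  -> pairs=6 depth=1 groups=6 -> no
String 4 '{{}}{}{}{{{}}}': depth seq [1 2 1 0 1 0 1 0 1 2 3 2 1 0]
  -> pairs=7 depth=3 groups=4 -> no
String 5 '{{}}{{}}{}{}{}': depth seq [1 2 1 0 1 2 1 0 1 0 1 0 1 0]
  -> pairs=7 depth=2 groups=5 -> no
String 6 '{}{{}{{}}{}}{}': depth seq [1 0 1 2 1 2 3 2 1 2 1 0 1 0]
  -> pairs=7 depth=3 groups=3 -> no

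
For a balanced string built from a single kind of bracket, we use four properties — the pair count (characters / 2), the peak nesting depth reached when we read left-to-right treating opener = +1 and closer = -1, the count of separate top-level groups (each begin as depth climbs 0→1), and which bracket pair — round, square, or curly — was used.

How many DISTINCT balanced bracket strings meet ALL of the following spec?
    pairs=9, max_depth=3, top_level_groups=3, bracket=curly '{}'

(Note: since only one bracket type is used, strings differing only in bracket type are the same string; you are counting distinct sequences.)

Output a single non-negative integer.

Answer: 388

Derivation:
Spec: pairs=9 depth=3 groups=3
Count(depth <= 3) = 416
Count(depth <= 2) = 28
Count(depth == 3) = 416 - 28 = 388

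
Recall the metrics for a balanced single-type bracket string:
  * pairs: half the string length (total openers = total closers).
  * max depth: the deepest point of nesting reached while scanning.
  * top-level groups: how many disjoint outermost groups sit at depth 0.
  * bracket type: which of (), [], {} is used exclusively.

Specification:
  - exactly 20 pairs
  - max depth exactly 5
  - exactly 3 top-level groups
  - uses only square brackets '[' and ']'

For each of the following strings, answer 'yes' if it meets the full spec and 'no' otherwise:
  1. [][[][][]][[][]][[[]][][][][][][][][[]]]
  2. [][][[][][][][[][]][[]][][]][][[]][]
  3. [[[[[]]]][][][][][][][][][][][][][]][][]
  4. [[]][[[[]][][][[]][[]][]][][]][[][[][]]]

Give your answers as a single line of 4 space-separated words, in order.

String 1 '[][[][][]][[][]][[[]][][][][][][][][[]]]': depth seq [1 0 1 2 1 2 1 2 1 0 1 2 1 2 1 0 1 2 3 2 1 2 1 2 1 2 1 2 1 2 1 2 1 2 1 2 3 2 1 0]
  -> pairs=20 depth=3 groups=4 -> no
String 2 '[][][[][][][][[][]][[]][][]][][[]][]': depth seq [1 0 1 0 1 2 1 2 1 2 1 2 1 2 3 2 3 2 1 2 3 2 1 2 1 2 1 0 1 0 1 2 1 0 1 0]
  -> pairs=18 depth=3 groups=6 -> no
String 3 '[[[[[]]]][][][][][][][][][][][][][]][][]': depth seq [1 2 3 4 5 4 3 2 1 2 1 2 1 2 1 2 1 2 1 2 1 2 1 2 1 2 1 2 1 2 1 2 1 2 1 0 1 0 1 0]
  -> pairs=20 depth=5 groups=3 -> yes
String 4 '[[]][[[[]][][][[]][[]][]][][]][[][[][]]]': depth seq [1 2 1 0 1 2 3 4 3 2 3 2 3 2 3 4 3 2 3 4 3 2 3 2 1 2 1 2 1 0 1 2 1 2 3 2 3 2 1 0]
  -> pairs=20 depth=4 groups=3 -> no

Answer: no no yes no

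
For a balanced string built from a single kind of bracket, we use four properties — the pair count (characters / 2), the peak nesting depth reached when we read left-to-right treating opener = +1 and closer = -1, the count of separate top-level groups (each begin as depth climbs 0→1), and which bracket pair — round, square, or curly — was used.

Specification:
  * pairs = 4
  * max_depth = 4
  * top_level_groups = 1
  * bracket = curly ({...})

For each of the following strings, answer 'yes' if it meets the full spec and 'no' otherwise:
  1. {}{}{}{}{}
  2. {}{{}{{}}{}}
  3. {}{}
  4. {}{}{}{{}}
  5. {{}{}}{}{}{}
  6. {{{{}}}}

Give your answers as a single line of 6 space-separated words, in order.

Answer: no no no no no yes

Derivation:
String 1 '{}{}{}{}{}': depth seq [1 0 1 0 1 0 1 0 1 0]
  -> pairs=5 depth=1 groups=5 -> no
String 2 '{}{{}{{}}{}}': depth seq [1 0 1 2 1 2 3 2 1 2 1 0]
  -> pairs=6 depth=3 groups=2 -> no
String 3 '{}{}': depth seq [1 0 1 0]
  -> pairs=2 depth=1 groups=2 -> no
String 4 '{}{}{}{{}}': depth seq [1 0 1 0 1 0 1 2 1 0]
  -> pairs=5 depth=2 groups=4 -> no
String 5 '{{}{}}{}{}{}': depth seq [1 2 1 2 1 0 1 0 1 0 1 0]
  -> pairs=6 depth=2 groups=4 -> no
String 6 '{{{{}}}}': depth seq [1 2 3 4 3 2 1 0]
  -> pairs=4 depth=4 groups=1 -> yes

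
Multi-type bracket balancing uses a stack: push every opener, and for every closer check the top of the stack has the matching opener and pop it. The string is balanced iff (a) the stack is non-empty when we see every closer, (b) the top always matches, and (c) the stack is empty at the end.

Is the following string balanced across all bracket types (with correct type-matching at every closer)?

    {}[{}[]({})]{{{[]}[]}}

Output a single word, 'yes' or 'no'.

Answer: yes

Derivation:
pos 0: push '{'; stack = {
pos 1: '}' matches '{'; pop; stack = (empty)
pos 2: push '['; stack = [
pos 3: push '{'; stack = [{
pos 4: '}' matches '{'; pop; stack = [
pos 5: push '['; stack = [[
pos 6: ']' matches '['; pop; stack = [
pos 7: push '('; stack = [(
pos 8: push '{'; stack = [({
pos 9: '}' matches '{'; pop; stack = [(
pos 10: ')' matches '('; pop; stack = [
pos 11: ']' matches '['; pop; stack = (empty)
pos 12: push '{'; stack = {
pos 13: push '{'; stack = {{
pos 14: push '{'; stack = {{{
pos 15: push '['; stack = {{{[
pos 16: ']' matches '['; pop; stack = {{{
pos 17: '}' matches '{'; pop; stack = {{
pos 18: push '['; stack = {{[
pos 19: ']' matches '['; pop; stack = {{
pos 20: '}' matches '{'; pop; stack = {
pos 21: '}' matches '{'; pop; stack = (empty)
end: stack empty → VALID
Verdict: properly nested → yes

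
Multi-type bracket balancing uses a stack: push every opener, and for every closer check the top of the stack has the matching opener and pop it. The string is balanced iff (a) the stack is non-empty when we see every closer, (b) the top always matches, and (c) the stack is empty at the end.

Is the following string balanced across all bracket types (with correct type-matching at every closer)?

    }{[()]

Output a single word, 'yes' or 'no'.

Answer: no

Derivation:
pos 0: saw closer '}' but stack is empty → INVALID
Verdict: unmatched closer '}' at position 0 → no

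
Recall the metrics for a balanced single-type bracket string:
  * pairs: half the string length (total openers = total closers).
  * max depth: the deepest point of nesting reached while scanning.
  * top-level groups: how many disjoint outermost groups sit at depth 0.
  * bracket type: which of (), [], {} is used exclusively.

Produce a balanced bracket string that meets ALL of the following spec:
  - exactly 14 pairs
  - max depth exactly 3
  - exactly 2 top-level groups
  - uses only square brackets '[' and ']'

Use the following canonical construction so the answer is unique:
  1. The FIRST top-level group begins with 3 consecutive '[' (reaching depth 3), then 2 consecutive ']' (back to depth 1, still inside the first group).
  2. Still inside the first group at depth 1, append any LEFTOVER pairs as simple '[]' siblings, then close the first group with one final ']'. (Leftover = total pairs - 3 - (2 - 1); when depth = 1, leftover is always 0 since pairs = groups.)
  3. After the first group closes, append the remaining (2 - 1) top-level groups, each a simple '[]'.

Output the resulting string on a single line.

Answer: [[[]][][][][][][][][][][]][]

Derivation:
Spec: pairs=14 depth=3 groups=2
Leftover pairs = 14 - 3 - (2-1) = 10
First group: deep chain of depth 3 + 10 sibling pairs
Remaining 1 groups: simple '[]' each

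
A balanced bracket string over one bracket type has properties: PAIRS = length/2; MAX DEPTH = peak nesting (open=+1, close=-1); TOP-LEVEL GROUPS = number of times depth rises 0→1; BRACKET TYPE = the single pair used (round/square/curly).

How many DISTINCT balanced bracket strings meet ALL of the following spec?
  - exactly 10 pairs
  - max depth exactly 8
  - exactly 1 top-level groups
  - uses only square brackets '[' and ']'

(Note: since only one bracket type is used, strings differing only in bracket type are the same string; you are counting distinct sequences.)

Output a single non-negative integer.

Answer: 102

Derivation:
Spec: pairs=10 depth=8 groups=1
Count(depth <= 8) = 4846
Count(depth <= 7) = 4744
Count(depth == 8) = 4846 - 4744 = 102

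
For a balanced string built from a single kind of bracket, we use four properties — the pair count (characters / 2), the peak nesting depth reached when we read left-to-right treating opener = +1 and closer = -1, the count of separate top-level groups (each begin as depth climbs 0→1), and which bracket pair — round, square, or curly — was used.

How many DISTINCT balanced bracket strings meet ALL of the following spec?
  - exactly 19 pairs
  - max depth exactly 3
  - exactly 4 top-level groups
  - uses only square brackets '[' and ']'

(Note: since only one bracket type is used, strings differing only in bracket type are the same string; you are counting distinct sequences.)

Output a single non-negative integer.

Answer: 2989264

Derivation:
Spec: pairs=19 depth=3 groups=4
Count(depth <= 3) = 2990080
Count(depth <= 2) = 816
Count(depth == 3) = 2990080 - 816 = 2989264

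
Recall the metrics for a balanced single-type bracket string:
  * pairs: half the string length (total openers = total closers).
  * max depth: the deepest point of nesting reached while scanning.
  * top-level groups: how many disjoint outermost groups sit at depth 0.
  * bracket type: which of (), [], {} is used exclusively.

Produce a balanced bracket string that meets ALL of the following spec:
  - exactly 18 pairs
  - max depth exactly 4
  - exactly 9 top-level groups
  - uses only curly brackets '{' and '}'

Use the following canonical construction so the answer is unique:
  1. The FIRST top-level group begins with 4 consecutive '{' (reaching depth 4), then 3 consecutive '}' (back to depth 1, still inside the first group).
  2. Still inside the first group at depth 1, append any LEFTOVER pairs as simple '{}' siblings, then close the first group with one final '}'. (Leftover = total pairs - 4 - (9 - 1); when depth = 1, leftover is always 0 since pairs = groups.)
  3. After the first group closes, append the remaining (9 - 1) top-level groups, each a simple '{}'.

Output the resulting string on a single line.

Answer: {{{{}}}{}{}{}{}{}{}}{}{}{}{}{}{}{}{}

Derivation:
Spec: pairs=18 depth=4 groups=9
Leftover pairs = 18 - 4 - (9-1) = 6
First group: deep chain of depth 4 + 6 sibling pairs
Remaining 8 groups: simple '{}' each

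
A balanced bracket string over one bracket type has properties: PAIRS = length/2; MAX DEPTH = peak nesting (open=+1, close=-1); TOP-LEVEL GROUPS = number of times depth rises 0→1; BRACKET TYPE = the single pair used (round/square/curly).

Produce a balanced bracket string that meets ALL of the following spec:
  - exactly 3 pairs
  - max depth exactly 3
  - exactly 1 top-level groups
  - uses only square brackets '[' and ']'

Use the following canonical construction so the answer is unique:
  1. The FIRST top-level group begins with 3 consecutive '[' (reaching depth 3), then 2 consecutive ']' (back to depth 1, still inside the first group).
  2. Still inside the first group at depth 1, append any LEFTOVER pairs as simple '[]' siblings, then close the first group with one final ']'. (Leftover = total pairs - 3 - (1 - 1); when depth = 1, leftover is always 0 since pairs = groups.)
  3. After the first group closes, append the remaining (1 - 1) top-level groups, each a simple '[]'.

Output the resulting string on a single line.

Spec: pairs=3 depth=3 groups=1
Leftover pairs = 3 - 3 - (1-1) = 0
First group: deep chain of depth 3 + 0 sibling pairs
Remaining 0 groups: simple '[]' each

Answer: [[[]]]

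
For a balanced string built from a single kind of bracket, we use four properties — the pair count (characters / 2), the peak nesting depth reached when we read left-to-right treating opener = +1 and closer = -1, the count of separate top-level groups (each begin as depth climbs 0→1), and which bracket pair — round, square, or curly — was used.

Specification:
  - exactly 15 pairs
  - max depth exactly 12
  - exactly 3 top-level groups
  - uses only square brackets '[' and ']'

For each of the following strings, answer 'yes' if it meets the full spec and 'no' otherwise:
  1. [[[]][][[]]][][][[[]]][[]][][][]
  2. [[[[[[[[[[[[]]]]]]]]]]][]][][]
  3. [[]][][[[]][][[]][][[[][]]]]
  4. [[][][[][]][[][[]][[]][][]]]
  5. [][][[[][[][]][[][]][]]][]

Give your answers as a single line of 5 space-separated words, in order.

Answer: no yes no no no

Derivation:
String 1 '[[[]][][[]]][][][[[]]][[]][][][]': depth seq [1 2 3 2 1 2 1 2 3 2 1 0 1 0 1 0 1 2 3 2 1 0 1 2 1 0 1 0 1 0 1 0]
  -> pairs=16 depth=3 groups=8 -> no
String 2 '[[[[[[[[[[[[]]]]]]]]]]][]][][]': depth seq [1 2 3 4 5 6 7 8 9 10 11 12 11 10 9 8 7 6 5 4 3 2 1 2 1 0 1 0 1 0]
  -> pairs=15 depth=12 groups=3 -> yes
String 3 '[[]][][[[]][][[]][][[[][]]]]': depth seq [1 2 1 0 1 0 1 2 3 2 1 2 1 2 3 2 1 2 1 2 3 4 3 4 3 2 1 0]
  -> pairs=14 depth=4 groups=3 -> no
String 4 '[[][][[][]][[][[]][[]][][]]]': depth seq [1 2 1 2 1 2 3 2 3 2 1 2 3 2 3 4 3 2 3 4 3 2 3 2 3 2 1 0]
  -> pairs=14 depth=4 groups=1 -> no
String 5 '[][][[[][[][]][[][]][]]][]': depth seq [1 0 1 0 1 2 3 2 3 4 3 4 3 2 3 4 3 4 3 2 3 2 1 0 1 0]
  -> pairs=13 depth=4 groups=4 -> no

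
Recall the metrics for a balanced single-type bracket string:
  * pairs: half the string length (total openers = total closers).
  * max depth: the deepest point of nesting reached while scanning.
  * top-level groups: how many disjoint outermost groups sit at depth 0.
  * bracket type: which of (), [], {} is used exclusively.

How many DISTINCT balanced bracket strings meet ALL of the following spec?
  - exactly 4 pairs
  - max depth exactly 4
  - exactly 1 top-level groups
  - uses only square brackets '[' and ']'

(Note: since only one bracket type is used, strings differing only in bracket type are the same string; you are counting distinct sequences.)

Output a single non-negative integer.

Spec: pairs=4 depth=4 groups=1
Count(depth <= 4) = 5
Count(depth <= 3) = 4
Count(depth == 4) = 5 - 4 = 1

Answer: 1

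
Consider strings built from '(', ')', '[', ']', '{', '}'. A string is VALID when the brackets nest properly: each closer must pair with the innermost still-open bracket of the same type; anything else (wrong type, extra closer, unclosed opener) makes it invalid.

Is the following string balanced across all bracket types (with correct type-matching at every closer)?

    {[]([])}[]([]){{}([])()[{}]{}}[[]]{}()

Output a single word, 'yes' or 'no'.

Answer: yes

Derivation:
pos 0: push '{'; stack = {
pos 1: push '['; stack = {[
pos 2: ']' matches '['; pop; stack = {
pos 3: push '('; stack = {(
pos 4: push '['; stack = {([
pos 5: ']' matches '['; pop; stack = {(
pos 6: ')' matches '('; pop; stack = {
pos 7: '}' matches '{'; pop; stack = (empty)
pos 8: push '['; stack = [
pos 9: ']' matches '['; pop; stack = (empty)
pos 10: push '('; stack = (
pos 11: push '['; stack = ([
pos 12: ']' matches '['; pop; stack = (
pos 13: ')' matches '('; pop; stack = (empty)
pos 14: push '{'; stack = {
pos 15: push '{'; stack = {{
pos 16: '}' matches '{'; pop; stack = {
pos 17: push '('; stack = {(
pos 18: push '['; stack = {([
pos 19: ']' matches '['; pop; stack = {(
pos 20: ')' matches '('; pop; stack = {
pos 21: push '('; stack = {(
pos 22: ')' matches '('; pop; stack = {
pos 23: push '['; stack = {[
pos 24: push '{'; stack = {[{
pos 25: '}' matches '{'; pop; stack = {[
pos 26: ']' matches '['; pop; stack = {
pos 27: push '{'; stack = {{
pos 28: '}' matches '{'; pop; stack = {
pos 29: '}' matches '{'; pop; stack = (empty)
pos 30: push '['; stack = [
pos 31: push '['; stack = [[
pos 32: ']' matches '['; pop; stack = [
pos 33: ']' matches '['; pop; stack = (empty)
pos 34: push '{'; stack = {
pos 35: '}' matches '{'; pop; stack = (empty)
pos 36: push '('; stack = (
pos 37: ')' matches '('; pop; stack = (empty)
end: stack empty → VALID
Verdict: properly nested → yes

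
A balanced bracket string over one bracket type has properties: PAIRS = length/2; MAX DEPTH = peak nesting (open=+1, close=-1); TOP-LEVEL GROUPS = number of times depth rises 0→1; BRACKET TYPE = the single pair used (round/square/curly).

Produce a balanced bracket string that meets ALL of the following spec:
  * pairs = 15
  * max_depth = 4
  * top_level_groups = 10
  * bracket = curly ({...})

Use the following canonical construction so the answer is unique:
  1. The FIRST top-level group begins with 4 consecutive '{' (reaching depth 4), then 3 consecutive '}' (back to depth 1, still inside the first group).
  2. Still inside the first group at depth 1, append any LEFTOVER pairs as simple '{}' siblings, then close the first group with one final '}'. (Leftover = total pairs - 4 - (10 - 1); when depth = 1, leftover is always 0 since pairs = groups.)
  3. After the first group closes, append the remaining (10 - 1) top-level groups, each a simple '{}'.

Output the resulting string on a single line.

Answer: {{{{}}}{}{}}{}{}{}{}{}{}{}{}{}

Derivation:
Spec: pairs=15 depth=4 groups=10
Leftover pairs = 15 - 4 - (10-1) = 2
First group: deep chain of depth 4 + 2 sibling pairs
Remaining 9 groups: simple '{}' each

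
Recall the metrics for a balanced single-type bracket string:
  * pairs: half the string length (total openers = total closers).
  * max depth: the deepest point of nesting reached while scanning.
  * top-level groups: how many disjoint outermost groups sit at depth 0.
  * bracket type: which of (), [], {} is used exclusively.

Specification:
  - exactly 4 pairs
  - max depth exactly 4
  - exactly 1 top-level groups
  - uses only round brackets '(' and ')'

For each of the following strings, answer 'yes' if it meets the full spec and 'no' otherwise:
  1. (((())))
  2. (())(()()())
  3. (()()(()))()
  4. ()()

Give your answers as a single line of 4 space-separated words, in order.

String 1 '(((())))': depth seq [1 2 3 4 3 2 1 0]
  -> pairs=4 depth=4 groups=1 -> yes
String 2 '(())(()()())': depth seq [1 2 1 0 1 2 1 2 1 2 1 0]
  -> pairs=6 depth=2 groups=2 -> no
String 3 '(()()(()))()': depth seq [1 2 1 2 1 2 3 2 1 0 1 0]
  -> pairs=6 depth=3 groups=2 -> no
String 4 '()()': depth seq [1 0 1 0]
  -> pairs=2 depth=1 groups=2 -> no

Answer: yes no no no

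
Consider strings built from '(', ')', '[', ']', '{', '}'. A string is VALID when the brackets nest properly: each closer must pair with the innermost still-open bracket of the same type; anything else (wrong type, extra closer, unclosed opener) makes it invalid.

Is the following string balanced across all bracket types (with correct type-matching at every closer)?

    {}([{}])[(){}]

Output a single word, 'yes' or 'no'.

Answer: yes

Derivation:
pos 0: push '{'; stack = {
pos 1: '}' matches '{'; pop; stack = (empty)
pos 2: push '('; stack = (
pos 3: push '['; stack = ([
pos 4: push '{'; stack = ([{
pos 5: '}' matches '{'; pop; stack = ([
pos 6: ']' matches '['; pop; stack = (
pos 7: ')' matches '('; pop; stack = (empty)
pos 8: push '['; stack = [
pos 9: push '('; stack = [(
pos 10: ')' matches '('; pop; stack = [
pos 11: push '{'; stack = [{
pos 12: '}' matches '{'; pop; stack = [
pos 13: ']' matches '['; pop; stack = (empty)
end: stack empty → VALID
Verdict: properly nested → yes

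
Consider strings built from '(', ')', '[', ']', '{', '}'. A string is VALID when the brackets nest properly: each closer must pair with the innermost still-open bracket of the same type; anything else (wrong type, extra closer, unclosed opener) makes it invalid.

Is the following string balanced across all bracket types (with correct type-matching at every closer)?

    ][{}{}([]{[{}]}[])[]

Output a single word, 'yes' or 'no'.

pos 0: saw closer ']' but stack is empty → INVALID
Verdict: unmatched closer ']' at position 0 → no

Answer: no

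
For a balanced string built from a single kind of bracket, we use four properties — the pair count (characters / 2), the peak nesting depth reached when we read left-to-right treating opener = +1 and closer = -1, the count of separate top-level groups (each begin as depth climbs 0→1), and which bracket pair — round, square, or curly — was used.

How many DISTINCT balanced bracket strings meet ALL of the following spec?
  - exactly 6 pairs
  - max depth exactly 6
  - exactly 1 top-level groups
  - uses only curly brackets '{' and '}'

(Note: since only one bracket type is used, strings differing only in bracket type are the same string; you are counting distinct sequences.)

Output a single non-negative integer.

Answer: 1

Derivation:
Spec: pairs=6 depth=6 groups=1
Count(depth <= 6) = 42
Count(depth <= 5) = 41
Count(depth == 6) = 42 - 41 = 1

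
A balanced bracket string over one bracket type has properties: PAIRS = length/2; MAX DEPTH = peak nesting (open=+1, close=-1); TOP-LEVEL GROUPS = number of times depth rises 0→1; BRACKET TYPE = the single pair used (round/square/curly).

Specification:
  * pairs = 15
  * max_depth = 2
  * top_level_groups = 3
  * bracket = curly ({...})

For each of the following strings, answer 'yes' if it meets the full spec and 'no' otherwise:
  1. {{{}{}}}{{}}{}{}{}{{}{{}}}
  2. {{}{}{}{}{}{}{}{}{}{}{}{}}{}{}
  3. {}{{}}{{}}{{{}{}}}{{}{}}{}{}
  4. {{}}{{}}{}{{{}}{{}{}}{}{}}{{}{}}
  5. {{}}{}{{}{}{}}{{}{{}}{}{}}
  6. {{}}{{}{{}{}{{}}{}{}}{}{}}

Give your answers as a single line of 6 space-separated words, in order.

Answer: no yes no no no no

Derivation:
String 1 '{{{}{}}}{{}}{}{}{}{{}{{}}}': depth seq [1 2 3 2 3 2 1 0 1 2 1 0 1 0 1 0 1 0 1 2 1 2 3 2 1 0]
  -> pairs=13 depth=3 groups=6 -> no
String 2 '{{}{}{}{}{}{}{}{}{}{}{}{}}{}{}': depth seq [1 2 1 2 1 2 1 2 1 2 1 2 1 2 1 2 1 2 1 2 1 2 1 2 1 0 1 0 1 0]
  -> pairs=15 depth=2 groups=3 -> yes
String 3 '{}{{}}{{}}{{{}{}}}{{}{}}{}{}': depth seq [1 0 1 2 1 0 1 2 1 0 1 2 3 2 3 2 1 0 1 2 1 2 1 0 1 0 1 0]
  -> pairs=14 depth=3 groups=7 -> no
String 4 '{{}}{{}}{}{{{}}{{}{}}{}{}}{{}{}}': depth seq [1 2 1 0 1 2 1 0 1 0 1 2 3 2 1 2 3 2 3 2 1 2 1 2 1 0 1 2 1 2 1 0]
  -> pairs=16 depth=3 groups=5 -> no
String 5 '{{}}{}{{}{}{}}{{}{{}}{}{}}': depth seq [1 2 1 0 1 0 1 2 1 2 1 2 1 0 1 2 1 2 3 2 1 2 1 2 1 0]
  -> pairs=13 depth=3 groups=4 -> no
String 6 '{{}}{{}{{}{}{{}}{}{}}{}{}}': depth seq [1 2 1 0 1 2 1 2 3 2 3 2 3 4 3 2 3 2 3 2 1 2 1 2 1 0]
  -> pairs=13 depth=4 groups=2 -> no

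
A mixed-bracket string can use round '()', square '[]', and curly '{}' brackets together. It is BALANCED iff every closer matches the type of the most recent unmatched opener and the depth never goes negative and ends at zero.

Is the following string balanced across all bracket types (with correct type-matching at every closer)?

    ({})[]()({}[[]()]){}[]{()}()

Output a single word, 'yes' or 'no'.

Answer: yes

Derivation:
pos 0: push '('; stack = (
pos 1: push '{'; stack = ({
pos 2: '}' matches '{'; pop; stack = (
pos 3: ')' matches '('; pop; stack = (empty)
pos 4: push '['; stack = [
pos 5: ']' matches '['; pop; stack = (empty)
pos 6: push '('; stack = (
pos 7: ')' matches '('; pop; stack = (empty)
pos 8: push '('; stack = (
pos 9: push '{'; stack = ({
pos 10: '}' matches '{'; pop; stack = (
pos 11: push '['; stack = ([
pos 12: push '['; stack = ([[
pos 13: ']' matches '['; pop; stack = ([
pos 14: push '('; stack = ([(
pos 15: ')' matches '('; pop; stack = ([
pos 16: ']' matches '['; pop; stack = (
pos 17: ')' matches '('; pop; stack = (empty)
pos 18: push '{'; stack = {
pos 19: '}' matches '{'; pop; stack = (empty)
pos 20: push '['; stack = [
pos 21: ']' matches '['; pop; stack = (empty)
pos 22: push '{'; stack = {
pos 23: push '('; stack = {(
pos 24: ')' matches '('; pop; stack = {
pos 25: '}' matches '{'; pop; stack = (empty)
pos 26: push '('; stack = (
pos 27: ')' matches '('; pop; stack = (empty)
end: stack empty → VALID
Verdict: properly nested → yes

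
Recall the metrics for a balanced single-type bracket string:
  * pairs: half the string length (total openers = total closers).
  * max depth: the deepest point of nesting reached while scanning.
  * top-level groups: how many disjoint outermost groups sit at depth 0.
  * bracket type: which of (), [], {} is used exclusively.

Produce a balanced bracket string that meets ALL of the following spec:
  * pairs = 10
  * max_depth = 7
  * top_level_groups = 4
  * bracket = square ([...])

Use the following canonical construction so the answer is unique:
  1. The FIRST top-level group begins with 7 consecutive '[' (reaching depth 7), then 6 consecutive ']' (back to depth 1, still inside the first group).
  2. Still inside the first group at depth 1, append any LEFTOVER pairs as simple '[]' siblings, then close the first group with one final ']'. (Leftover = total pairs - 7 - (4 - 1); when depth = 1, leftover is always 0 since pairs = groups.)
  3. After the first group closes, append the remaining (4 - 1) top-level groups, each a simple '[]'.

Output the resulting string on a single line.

Spec: pairs=10 depth=7 groups=4
Leftover pairs = 10 - 7 - (4-1) = 0
First group: deep chain of depth 7 + 0 sibling pairs
Remaining 3 groups: simple '[]' each

Answer: [[[[[[[]]]]]]][][][]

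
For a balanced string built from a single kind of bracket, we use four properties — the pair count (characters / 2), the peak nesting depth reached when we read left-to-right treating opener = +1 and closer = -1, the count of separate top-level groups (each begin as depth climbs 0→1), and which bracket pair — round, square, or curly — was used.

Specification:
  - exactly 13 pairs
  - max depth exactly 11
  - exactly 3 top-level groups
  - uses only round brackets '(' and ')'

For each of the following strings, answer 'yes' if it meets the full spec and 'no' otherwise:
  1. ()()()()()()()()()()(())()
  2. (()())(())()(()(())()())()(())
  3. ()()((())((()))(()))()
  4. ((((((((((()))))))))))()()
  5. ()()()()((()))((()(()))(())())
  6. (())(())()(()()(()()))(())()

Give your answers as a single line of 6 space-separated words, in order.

Answer: no no no yes no no

Derivation:
String 1 '()()()()()()()()()()(())()': depth seq [1 0 1 0 1 0 1 0 1 0 1 0 1 0 1 0 1 0 1 0 1 2 1 0 1 0]
  -> pairs=13 depth=2 groups=12 -> no
String 2 '(()())(())()(()(())()())()(())': depth seq [1 2 1 2 1 0 1 2 1 0 1 0 1 2 1 2 3 2 1 2 1 2 1 0 1 0 1 2 1 0]
  -> pairs=15 depth=3 groups=6 -> no
String 3 '()()((())((()))(()))()': depth seq [1 0 1 0 1 2 3 2 1 2 3 4 3 2 1 2 3 2 1 0 1 0]
  -> pairs=11 depth=4 groups=4 -> no
String 4 '((((((((((()))))))))))()()': depth seq [1 2 3 4 5 6 7 8 9 10 11 10 9 8 7 6 5 4 3 2 1 0 1 0 1 0]
  -> pairs=13 depth=11 groups=3 -> yes
String 5 '()()()()((()))((()(()))(())())': depth seq [1 0 1 0 1 0 1 0 1 2 3 2 1 0 1 2 3 2 3 4 3 2 1 2 3 2 1 2 1 0]
  -> pairs=15 depth=4 groups=6 -> no
String 6 '(())(())()(()()(()()))(())()': depth seq [1 2 1 0 1 2 1 0 1 0 1 2 1 2 1 2 3 2 3 2 1 0 1 2 1 0 1 0]
  -> pairs=14 depth=3 groups=6 -> no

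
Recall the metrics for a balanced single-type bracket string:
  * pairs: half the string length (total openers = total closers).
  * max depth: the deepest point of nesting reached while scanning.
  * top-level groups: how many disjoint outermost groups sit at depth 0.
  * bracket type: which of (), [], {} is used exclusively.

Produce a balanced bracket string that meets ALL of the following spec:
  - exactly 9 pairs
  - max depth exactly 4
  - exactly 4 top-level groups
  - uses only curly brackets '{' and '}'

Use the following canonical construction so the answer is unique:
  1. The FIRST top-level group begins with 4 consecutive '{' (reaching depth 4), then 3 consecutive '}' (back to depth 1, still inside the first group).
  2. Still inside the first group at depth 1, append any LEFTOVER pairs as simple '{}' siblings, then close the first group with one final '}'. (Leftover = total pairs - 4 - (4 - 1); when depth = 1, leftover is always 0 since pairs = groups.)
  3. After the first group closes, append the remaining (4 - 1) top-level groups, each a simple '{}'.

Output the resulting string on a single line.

Spec: pairs=9 depth=4 groups=4
Leftover pairs = 9 - 4 - (4-1) = 2
First group: deep chain of depth 4 + 2 sibling pairs
Remaining 3 groups: simple '{}' each

Answer: {{{{}}}{}{}}{}{}{}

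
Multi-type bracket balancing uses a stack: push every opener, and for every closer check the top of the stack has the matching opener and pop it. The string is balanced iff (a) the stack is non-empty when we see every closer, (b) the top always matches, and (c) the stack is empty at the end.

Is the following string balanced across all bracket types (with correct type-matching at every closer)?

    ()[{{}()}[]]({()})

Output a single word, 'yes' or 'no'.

pos 0: push '('; stack = (
pos 1: ')' matches '('; pop; stack = (empty)
pos 2: push '['; stack = [
pos 3: push '{'; stack = [{
pos 4: push '{'; stack = [{{
pos 5: '}' matches '{'; pop; stack = [{
pos 6: push '('; stack = [{(
pos 7: ')' matches '('; pop; stack = [{
pos 8: '}' matches '{'; pop; stack = [
pos 9: push '['; stack = [[
pos 10: ']' matches '['; pop; stack = [
pos 11: ']' matches '['; pop; stack = (empty)
pos 12: push '('; stack = (
pos 13: push '{'; stack = ({
pos 14: push '('; stack = ({(
pos 15: ')' matches '('; pop; stack = ({
pos 16: '}' matches '{'; pop; stack = (
pos 17: ')' matches '('; pop; stack = (empty)
end: stack empty → VALID
Verdict: properly nested → yes

Answer: yes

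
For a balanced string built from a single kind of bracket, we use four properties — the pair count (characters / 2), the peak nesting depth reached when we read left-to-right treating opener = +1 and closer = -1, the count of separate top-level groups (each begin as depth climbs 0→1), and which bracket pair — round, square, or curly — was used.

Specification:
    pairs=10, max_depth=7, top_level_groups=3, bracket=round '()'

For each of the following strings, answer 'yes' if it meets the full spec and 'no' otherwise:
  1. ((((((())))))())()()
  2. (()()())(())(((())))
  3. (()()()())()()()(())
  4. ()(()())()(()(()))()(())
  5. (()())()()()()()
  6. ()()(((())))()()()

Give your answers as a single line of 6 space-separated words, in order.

Answer: yes no no no no no

Derivation:
String 1 '((((((())))))())()()': depth seq [1 2 3 4 5 6 7 6 5 4 3 2 1 2 1 0 1 0 1 0]
  -> pairs=10 depth=7 groups=3 -> yes
String 2 '(()()())(())(((())))': depth seq [1 2 1 2 1 2 1 0 1 2 1 0 1 2 3 4 3 2 1 0]
  -> pairs=10 depth=4 groups=3 -> no
String 3 '(()()()())()()()(())': depth seq [1 2 1 2 1 2 1 2 1 0 1 0 1 0 1 0 1 2 1 0]
  -> pairs=10 depth=2 groups=5 -> no
String 4 '()(()())()(()(()))()(())': depth seq [1 0 1 2 1 2 1 0 1 0 1 2 1 2 3 2 1 0 1 0 1 2 1 0]
  -> pairs=12 depth=3 groups=6 -> no
String 5 '(()())()()()()()': depth seq [1 2 1 2 1 0 1 0 1 0 1 0 1 0 1 0]
  -> pairs=8 depth=2 groups=6 -> no
String 6 '()()(((())))()()()': depth seq [1 0 1 0 1 2 3 4 3 2 1 0 1 0 1 0 1 0]
  -> pairs=9 depth=4 groups=6 -> no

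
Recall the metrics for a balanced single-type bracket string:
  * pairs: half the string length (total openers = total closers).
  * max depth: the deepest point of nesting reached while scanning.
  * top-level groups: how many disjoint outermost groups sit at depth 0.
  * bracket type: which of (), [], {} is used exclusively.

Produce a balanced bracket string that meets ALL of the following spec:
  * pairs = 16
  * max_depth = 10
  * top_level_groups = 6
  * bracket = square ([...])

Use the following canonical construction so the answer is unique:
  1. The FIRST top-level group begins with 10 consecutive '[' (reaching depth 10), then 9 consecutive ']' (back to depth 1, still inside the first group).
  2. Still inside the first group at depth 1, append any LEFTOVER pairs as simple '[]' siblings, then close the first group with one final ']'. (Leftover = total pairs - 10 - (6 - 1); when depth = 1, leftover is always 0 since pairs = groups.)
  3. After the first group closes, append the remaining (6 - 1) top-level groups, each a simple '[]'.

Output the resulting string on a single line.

Answer: [[[[[[[[[[]]]]]]]]][]][][][][][]

Derivation:
Spec: pairs=16 depth=10 groups=6
Leftover pairs = 16 - 10 - (6-1) = 1
First group: deep chain of depth 10 + 1 sibling pairs
Remaining 5 groups: simple '[]' each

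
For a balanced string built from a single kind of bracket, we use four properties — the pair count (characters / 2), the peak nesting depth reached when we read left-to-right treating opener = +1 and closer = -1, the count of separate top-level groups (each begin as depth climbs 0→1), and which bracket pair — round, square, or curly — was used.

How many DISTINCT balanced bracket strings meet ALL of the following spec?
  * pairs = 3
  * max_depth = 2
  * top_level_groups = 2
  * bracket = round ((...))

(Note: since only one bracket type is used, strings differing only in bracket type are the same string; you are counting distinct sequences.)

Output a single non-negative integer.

Spec: pairs=3 depth=2 groups=2
Count(depth <= 2) = 2
Count(depth <= 1) = 0
Count(depth == 2) = 2 - 0 = 2

Answer: 2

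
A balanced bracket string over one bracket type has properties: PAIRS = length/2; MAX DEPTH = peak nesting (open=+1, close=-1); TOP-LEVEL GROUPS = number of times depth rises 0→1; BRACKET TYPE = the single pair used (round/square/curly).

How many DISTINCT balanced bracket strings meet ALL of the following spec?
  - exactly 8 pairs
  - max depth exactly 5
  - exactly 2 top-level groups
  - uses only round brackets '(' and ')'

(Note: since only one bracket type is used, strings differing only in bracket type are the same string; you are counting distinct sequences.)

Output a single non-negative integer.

Answer: 84

Derivation:
Spec: pairs=8 depth=5 groups=2
Count(depth <= 5) = 407
Count(depth <= 4) = 323
Count(depth == 5) = 407 - 323 = 84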